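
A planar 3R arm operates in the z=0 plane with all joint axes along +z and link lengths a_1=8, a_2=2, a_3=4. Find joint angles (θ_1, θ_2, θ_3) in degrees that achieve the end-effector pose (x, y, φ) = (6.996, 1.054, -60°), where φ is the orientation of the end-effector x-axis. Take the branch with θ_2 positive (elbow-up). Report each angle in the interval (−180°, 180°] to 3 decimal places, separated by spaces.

30.005 134.998 134.997

wrist centre = target − a_3·(cos φ, sin φ) = (4.9960, 4.5181)
cos θ_2 = (45.3733−8²−2²)/(2·8·2) = -0.7071; θ_2 = 134.9983° (elbow-up)
β = atan2(4.5181,4.9960) = 42.1244°; ψ = atan2(1.4143,6.5858) = 12.1198°
θ_1 = β − ψ = 30.0047°
θ_3 = φ − θ_1 − θ_2 = 134.9971° (wrapped to (-180°,180°])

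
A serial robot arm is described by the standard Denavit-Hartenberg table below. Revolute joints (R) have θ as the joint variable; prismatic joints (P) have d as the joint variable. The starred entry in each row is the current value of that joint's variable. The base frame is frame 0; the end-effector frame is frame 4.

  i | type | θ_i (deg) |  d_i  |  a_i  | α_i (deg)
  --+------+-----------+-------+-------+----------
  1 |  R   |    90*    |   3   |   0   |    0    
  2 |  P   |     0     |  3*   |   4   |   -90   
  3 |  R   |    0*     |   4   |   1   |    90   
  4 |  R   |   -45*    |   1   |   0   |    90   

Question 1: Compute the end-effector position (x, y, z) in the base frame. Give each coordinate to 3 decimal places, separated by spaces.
after link 1: o_1 = (0.0000, 0.0000, 3.0000)
after link 2: o_2 = (0.0000, 4.0000, 6.0000)
after link 3: o_3 = (-4.0000, 5.0000, 6.0000)
after link 4: o_4 = (-4.0000, 5.0000, 7.0000)

-4.000 5.000 7.000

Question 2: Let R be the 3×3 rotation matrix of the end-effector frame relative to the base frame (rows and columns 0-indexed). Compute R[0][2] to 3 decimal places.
End-effector z-axis (col 2 of R) = (0.7071,-0.7071,0.0000)
R[0][2] = 0.7071

0.707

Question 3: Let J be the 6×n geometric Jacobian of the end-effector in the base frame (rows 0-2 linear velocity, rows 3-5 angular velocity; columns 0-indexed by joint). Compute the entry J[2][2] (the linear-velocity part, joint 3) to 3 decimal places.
-1.000

axis z_2 = (-1.0000,0.0000,0.0000); lever o_n−o_2 = (-4.0000,1.0000,1.0000)
cross product → J_v[:, 2] = (0.0000,1.0000,-1.0000)
J_ω[:, 2] = z_2
entry J[2][2] = -1.0000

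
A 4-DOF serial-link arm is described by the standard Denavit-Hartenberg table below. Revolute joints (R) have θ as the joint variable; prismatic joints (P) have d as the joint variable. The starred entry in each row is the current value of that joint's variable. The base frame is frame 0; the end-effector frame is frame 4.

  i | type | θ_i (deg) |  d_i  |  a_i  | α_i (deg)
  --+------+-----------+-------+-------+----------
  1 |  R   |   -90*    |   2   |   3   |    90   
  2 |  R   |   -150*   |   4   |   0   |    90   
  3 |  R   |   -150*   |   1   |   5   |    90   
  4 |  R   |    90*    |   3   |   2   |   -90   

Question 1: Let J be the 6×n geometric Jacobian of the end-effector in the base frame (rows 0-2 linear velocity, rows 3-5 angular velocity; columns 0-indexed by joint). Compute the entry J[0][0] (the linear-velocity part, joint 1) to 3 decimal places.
axis z_0 = ẑ; lever o_n−o_0 = (-4.0981,-6.5490,7.5131)
cross product → J_v[:, 0] = (6.5490,-4.0981,0.0000)
J_ω[:, 0] = z_0
entry J[0][0] = 6.5490

6.549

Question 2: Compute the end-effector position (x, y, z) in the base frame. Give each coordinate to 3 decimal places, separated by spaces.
-4.098 -6.549 7.513

after link 1: o_1 = (0.0000, -3.0000, 2.0000)
after link 2: o_2 = (-4.0000, -3.0000, 2.0000)
after link 3: o_3 = (-1.5000, -6.2500, 5.0311)
after link 4: o_4 = (-4.0981, -6.5490, 7.5131)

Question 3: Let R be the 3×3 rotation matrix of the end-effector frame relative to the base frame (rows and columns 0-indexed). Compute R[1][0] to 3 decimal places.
0.500

End-effector x-axis (col 0 of R) = (0.0000,0.5000,0.8660)
R[1][0] = 0.5000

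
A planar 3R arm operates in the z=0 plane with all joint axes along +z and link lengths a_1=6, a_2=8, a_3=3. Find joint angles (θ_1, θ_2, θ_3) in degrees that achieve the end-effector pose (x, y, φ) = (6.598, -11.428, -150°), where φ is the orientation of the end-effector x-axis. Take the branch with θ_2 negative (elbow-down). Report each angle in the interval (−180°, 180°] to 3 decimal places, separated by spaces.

-29.996 -30.006 -89.998

wrist centre = target − a_3·(cos φ, sin φ) = (9.1961, -9.9280)
cos θ_2 = (183.1330−6²−8²)/(2·6·8) = 0.8660; θ_2 = -30.0065° (elbow-down)
β = atan2(-9.9280,9.1961) = -47.1918°; ψ = atan2(-4.0008,12.9278) = -17.1959°
θ_1 = β − ψ = -29.9959°
θ_3 = φ − θ_1 − θ_2 = -89.9976° (wrapped to (-180°,180°])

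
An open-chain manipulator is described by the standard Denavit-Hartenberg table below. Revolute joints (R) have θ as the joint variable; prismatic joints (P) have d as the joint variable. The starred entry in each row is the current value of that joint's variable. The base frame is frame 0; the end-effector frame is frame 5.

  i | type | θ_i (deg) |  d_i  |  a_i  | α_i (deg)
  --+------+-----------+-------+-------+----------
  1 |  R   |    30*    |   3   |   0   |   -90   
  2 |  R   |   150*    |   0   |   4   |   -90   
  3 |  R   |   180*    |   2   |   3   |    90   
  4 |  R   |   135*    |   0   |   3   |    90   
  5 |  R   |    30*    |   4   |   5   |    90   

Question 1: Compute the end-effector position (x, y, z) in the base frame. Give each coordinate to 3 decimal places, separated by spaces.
after link 1: o_1 = (0.0000, 0.0000, 3.0000)
after link 2: o_2 = (-3.0000, -1.7321, 1.0000)
after link 3: o_3 = (-1.6160, -0.9330, 4.2321)
after link 4: o_4 = (-4.1256, -2.3819, 5.0085)
after link 5: o_5 = (-5.6012, -6.1206, 9.9929)

-5.601 -6.121 9.993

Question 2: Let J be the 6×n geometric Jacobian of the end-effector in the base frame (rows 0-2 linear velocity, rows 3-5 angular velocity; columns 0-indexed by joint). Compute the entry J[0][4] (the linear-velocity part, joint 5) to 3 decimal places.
axis z_4 = (0.2241,0.1294,0.9659); lever o_n−o_4 = (-1.4756,-3.7387,4.9844)
cross product → J_v[:, 4] = (4.2564,-2.5426,-0.6470)
J_ω[:, 4] = z_4
entry J[0][4] = 4.2564

4.256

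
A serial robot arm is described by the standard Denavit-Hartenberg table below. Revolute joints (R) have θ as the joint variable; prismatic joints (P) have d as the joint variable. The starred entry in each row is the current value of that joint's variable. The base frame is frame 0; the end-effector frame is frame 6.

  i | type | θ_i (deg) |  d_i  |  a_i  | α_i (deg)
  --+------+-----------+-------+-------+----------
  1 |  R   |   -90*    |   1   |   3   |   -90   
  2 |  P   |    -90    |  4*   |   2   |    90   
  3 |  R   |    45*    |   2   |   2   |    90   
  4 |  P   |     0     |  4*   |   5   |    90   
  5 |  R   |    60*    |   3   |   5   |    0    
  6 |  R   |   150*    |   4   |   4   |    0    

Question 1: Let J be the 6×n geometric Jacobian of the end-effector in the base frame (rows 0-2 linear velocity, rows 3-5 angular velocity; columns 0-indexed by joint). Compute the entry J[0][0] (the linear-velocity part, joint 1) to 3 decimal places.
8.000

axis z_0 = ẑ; lever o_n−o_0 = (3.7919,-8.0000,11.7441)
cross product → J_v[:, 0] = (8.0000,3.7919,-0.0000)
J_ω[:, 0] = z_0
entry J[0][0] = 8.0000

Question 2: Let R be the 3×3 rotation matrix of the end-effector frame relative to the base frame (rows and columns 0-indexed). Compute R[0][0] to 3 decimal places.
End-effector x-axis (col 0 of R) = (-0.2588,-0.0000,-0.9659)
R[0][0] = -0.2588

-0.259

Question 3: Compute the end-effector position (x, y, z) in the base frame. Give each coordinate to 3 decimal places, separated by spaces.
3.792 -8.000 11.744

after link 1: o_1 = (0.0000, -3.0000, 1.0000)
after link 2: o_2 = (4.0000, -3.0000, 3.0000)
after link 3: o_3 = (5.4142, -1.0000, 4.4142)
after link 4: o_4 = (6.1213, -1.0000, 10.7782)
after link 5: o_5 = (4.8272, -4.0000, 15.6078)
after link 6: o_6 = (3.7919, -8.0000, 11.7441)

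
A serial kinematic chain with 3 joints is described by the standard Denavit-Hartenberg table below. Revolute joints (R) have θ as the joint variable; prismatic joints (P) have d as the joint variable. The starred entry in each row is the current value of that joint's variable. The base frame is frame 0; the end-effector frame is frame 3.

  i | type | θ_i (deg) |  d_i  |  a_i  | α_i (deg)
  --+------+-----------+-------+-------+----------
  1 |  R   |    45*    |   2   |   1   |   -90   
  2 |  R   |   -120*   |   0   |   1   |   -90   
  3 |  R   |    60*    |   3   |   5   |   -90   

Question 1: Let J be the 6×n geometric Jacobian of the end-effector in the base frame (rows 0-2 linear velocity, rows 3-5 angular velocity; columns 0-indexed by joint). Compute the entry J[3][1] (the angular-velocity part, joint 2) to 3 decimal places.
-0.707

axis z_1 = (-0.7071,0.7071,0.0000); lever o_n−o_1 = (3.6615,-2.4622,4.5311)
cross product → J_v[:, 1] = (3.2040,3.2040,-0.8481)
J_ω[:, 1] = z_1
entry J[3][1] = -0.7071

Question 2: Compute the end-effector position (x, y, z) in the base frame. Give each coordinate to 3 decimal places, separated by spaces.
after link 1: o_1 = (0.7071, 0.7071, 2.0000)
after link 2: o_2 = (0.3536, 0.3536, 2.8660)
after link 3: o_3 = (4.3686, -1.7551, 6.5311)

4.369 -1.755 6.531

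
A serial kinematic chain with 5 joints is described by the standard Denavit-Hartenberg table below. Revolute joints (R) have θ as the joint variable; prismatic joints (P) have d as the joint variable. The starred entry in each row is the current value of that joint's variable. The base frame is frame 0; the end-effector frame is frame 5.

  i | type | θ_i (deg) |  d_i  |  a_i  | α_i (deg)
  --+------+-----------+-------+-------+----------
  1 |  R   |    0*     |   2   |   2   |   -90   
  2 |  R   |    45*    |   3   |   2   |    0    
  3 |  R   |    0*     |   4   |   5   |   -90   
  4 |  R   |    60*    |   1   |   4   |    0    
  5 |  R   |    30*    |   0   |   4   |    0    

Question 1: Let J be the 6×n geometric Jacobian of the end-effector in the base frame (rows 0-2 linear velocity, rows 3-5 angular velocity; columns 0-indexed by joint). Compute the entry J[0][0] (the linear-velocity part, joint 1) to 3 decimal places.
axis z_0 = ẑ; lever o_n−o_0 = (7.6569,-0.4641,-5.0711)
cross product → J_v[:, 0] = (0.4641,7.6569,-0.0000)
J_ω[:, 0] = z_0
entry J[0][0] = 0.4641

0.464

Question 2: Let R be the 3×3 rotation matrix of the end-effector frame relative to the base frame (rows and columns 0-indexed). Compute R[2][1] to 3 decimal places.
0.707

End-effector y-axis (col 1 of R) = (-0.7071,-0.0000,0.7071)
R[2][1] = 0.7071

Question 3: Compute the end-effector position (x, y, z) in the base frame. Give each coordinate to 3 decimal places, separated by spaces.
7.657 -0.464 -5.071

after link 1: o_1 = (2.0000, 0.0000, 2.0000)
after link 2: o_2 = (3.4142, 3.0000, 0.5858)
after link 3: o_3 = (6.9497, 7.0000, -2.9497)
after link 4: o_4 = (7.6569, 3.5359, -5.0711)
after link 5: o_5 = (7.6569, -0.4641, -5.0711)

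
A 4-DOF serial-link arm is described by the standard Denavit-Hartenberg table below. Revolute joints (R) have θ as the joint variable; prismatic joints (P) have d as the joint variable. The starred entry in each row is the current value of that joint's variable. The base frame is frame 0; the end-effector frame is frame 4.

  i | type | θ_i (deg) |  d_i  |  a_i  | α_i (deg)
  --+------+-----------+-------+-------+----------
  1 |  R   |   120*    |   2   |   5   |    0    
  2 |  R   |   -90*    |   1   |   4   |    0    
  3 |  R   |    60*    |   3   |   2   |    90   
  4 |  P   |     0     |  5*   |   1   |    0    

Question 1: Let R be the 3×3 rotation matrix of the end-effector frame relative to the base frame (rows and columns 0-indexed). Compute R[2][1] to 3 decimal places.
End-effector y-axis (col 1 of R) = (-0.0000,0.0000,1.0000)
R[2][1] = 1.0000

1.000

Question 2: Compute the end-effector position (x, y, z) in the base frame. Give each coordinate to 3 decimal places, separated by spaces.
5.964 9.330 6.000

after link 1: o_1 = (-2.5000, 4.3301, 2.0000)
after link 2: o_2 = (0.9641, 6.3301, 3.0000)
after link 3: o_3 = (0.9641, 8.3301, 6.0000)
after link 4: o_4 = (5.9641, 9.3301, 6.0000)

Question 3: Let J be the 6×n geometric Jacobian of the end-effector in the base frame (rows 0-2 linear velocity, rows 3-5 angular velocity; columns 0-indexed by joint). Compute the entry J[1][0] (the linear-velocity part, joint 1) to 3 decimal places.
5.964

axis z_0 = ẑ; lever o_n−o_0 = (5.9641,9.3301,6.0000)
cross product → J_v[:, 0] = (-9.3301,5.9641,0.0000)
J_ω[:, 0] = z_0
entry J[1][0] = 5.9641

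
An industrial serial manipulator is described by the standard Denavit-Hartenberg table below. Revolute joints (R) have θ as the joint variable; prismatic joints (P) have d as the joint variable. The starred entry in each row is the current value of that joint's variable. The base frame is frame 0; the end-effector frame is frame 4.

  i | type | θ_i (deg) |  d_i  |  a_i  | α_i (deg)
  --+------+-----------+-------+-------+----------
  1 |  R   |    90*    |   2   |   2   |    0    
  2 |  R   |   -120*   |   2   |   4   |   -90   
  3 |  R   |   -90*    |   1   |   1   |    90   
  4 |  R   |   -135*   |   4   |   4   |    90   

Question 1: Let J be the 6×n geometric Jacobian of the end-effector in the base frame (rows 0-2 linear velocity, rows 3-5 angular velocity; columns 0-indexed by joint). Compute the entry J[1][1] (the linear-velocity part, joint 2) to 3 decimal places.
axis z_1 = (0.0000,0.0000,1.0000); lever o_n−o_1 = (-0.9142,-1.5835,0.1716)
cross product → J_v[:, 1] = (1.5835,-0.9142,0.0000)
J_ω[:, 1] = z_1
entry J[1][1] = -0.9142

-0.914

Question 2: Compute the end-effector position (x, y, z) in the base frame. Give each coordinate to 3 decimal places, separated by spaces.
-0.914 0.417 2.172

after link 1: o_1 = (0.0000, 2.0000, 2.0000)
after link 2: o_2 = (3.4641, 0.0000, 4.0000)
after link 3: o_3 = (3.9641, 0.8660, 5.0000)
after link 4: o_4 = (-0.9142, 0.4165, 2.1716)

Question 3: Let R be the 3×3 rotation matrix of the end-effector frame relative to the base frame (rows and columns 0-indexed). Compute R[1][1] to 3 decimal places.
End-effector y-axis (col 1 of R) = (-0.8660,0.5000,0.0000)
R[1][1] = 0.5000

0.500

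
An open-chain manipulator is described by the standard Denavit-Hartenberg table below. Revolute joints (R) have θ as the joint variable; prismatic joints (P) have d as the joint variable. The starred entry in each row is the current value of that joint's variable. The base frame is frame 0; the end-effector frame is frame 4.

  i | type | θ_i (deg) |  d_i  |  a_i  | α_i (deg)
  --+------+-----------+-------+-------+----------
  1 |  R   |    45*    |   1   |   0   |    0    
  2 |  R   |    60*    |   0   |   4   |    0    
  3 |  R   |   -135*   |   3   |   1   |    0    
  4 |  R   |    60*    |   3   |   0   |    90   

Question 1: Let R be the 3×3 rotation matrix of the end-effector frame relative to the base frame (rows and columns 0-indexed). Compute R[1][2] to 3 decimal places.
-0.866

End-effector z-axis (col 2 of R) = (0.5000,-0.8660,0.0000)
R[1][2] = -0.8660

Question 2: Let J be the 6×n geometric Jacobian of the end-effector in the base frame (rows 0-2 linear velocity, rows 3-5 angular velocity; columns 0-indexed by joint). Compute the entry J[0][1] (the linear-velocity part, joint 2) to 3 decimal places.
-3.364

axis z_1 = (0.0000,0.0000,1.0000); lever o_n−o_1 = (-0.1693,3.3637,6.0000)
cross product → J_v[:, 1] = (-3.3637,-0.1693,0.0000)
J_ω[:, 1] = z_1
entry J[0][1] = -3.3637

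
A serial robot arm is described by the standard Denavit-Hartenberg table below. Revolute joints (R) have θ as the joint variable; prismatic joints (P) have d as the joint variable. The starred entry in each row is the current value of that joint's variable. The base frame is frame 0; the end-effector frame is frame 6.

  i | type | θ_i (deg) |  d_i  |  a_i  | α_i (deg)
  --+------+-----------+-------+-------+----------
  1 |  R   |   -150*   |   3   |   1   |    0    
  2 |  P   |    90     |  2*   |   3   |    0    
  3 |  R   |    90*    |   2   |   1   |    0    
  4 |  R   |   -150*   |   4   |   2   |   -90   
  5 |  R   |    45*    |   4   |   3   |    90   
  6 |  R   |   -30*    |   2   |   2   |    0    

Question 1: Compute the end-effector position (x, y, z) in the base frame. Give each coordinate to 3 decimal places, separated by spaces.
after link 1: o_1 = (-0.8660, -0.5000, 3.0000)
after link 2: o_2 = (0.6340, -3.0981, 5.0000)
after link 3: o_3 = (1.5000, -2.5981, 7.0000)
after link 4: o_4 = (0.5000, -4.3301, 11.0000)
after link 5: o_5 = (2.9034, -8.1672, 8.8787)
after link 6: o_6 = (0.7179, -9.9526, 9.0681)

0.718 -9.953 9.068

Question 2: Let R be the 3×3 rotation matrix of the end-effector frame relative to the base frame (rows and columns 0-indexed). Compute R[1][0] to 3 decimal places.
-0.280

End-effector x-axis (col 0 of R) = (-0.7392,-0.2803,-0.6124)
R[1][0] = -0.2803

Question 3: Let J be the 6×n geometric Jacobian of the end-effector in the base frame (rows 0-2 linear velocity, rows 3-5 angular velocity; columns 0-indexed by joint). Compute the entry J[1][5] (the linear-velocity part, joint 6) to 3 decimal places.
axis z_5 = (-0.3536,-0.6124,0.7071); lever o_n−o_5 = (-2.1855,-1.7854,0.1895)
cross product → J_v[:, 5] = (1.1464,-1.4784,-0.7071)
J_ω[:, 5] = z_5
entry J[1][5] = -1.4784

-1.478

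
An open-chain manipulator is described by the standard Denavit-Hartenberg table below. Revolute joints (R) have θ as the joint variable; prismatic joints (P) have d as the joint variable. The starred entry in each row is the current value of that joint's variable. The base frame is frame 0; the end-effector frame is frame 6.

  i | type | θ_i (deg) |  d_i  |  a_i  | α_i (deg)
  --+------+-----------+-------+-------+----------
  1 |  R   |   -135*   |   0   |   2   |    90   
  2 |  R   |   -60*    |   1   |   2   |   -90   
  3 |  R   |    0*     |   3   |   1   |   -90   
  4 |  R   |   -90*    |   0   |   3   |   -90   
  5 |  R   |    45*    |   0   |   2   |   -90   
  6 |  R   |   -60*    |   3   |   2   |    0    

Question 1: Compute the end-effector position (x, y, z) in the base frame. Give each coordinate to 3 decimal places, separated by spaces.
after link 1: o_1 = (-1.4142, -1.4142, 0.0000)
after link 2: o_2 = (-2.8284, -1.4142, -1.7321)
after link 3: o_3 = (-5.0191, -3.6049, -1.0981)
after link 4: o_4 = (-6.8562, -5.4420, 0.4019)
after link 5: o_5 = (-8.7222, -5.3080, 1.1090)
after link 6: o_6 = (-10.4686, -3.0544, -1.0981)

-10.469 -3.054 -1.098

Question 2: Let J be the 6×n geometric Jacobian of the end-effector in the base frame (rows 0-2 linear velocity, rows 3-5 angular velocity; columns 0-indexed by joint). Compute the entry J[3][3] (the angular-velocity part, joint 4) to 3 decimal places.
0.707

axis z_3 = (0.7071,-0.7071,0.0000); lever o_n−o_3 = (-5.4495,0.5505,0.0000)
cross product → J_v[:, 3] = (-0.0000,-0.0000,-3.4641)
J_ω[:, 3] = z_3
entry J[3][3] = 0.7071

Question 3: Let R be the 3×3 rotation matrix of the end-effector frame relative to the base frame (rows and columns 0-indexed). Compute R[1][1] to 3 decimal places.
0.235

End-effector y-axis (col 1 of R) = (-0.6312,0.2348,0.7392)
R[1][1] = 0.2348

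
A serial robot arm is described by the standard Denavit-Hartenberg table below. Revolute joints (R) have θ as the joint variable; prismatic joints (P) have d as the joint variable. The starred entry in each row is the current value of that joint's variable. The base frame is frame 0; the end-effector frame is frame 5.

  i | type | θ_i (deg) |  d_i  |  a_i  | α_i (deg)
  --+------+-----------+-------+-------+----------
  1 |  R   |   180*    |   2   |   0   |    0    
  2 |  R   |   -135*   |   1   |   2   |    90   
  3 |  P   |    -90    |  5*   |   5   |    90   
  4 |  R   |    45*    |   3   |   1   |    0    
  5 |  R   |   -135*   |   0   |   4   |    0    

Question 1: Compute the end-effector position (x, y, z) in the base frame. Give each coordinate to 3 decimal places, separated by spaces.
after link 1: o_1 = (0.0000, 0.0000, 2.0000)
after link 2: o_2 = (1.4142, 1.4142, 3.0000)
after link 3: o_3 = (4.9497, -2.1213, -2.0000)
after link 4: o_4 = (3.3284, -4.7426, -2.7071)
after link 5: o_5 = (0.5000, -1.9142, -2.7071)

0.500 -1.914 -2.707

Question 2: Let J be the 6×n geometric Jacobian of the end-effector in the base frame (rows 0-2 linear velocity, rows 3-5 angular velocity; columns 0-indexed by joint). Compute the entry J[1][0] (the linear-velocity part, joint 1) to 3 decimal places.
axis z_0 = ẑ; lever o_n−o_0 = (0.5000,-1.9142,-2.7071)
cross product → J_v[:, 0] = (1.9142,0.5000,-0.0000)
J_ω[:, 0] = z_0
entry J[1][0] = 0.5000

0.500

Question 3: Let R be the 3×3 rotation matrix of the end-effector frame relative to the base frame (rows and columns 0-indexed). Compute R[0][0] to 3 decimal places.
End-effector x-axis (col 0 of R) = (-0.7071,0.7071,0.0000)
R[0][0] = -0.7071

-0.707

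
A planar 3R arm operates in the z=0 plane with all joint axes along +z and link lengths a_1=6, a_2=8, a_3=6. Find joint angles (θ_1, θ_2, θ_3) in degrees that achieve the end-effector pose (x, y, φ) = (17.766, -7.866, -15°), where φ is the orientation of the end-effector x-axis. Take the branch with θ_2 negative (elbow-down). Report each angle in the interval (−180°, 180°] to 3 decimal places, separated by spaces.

-10.620 -29.990 25.610

wrist centre = target − a_3·(cos φ, sin φ) = (11.9704, -6.3131)
cos θ_2 = (183.1466−6²−8²)/(2·6·8) = 0.8661; θ_2 = -29.9902° (elbow-down)
β = atan2(-6.3131,11.9704) = -27.8067°; ψ = atan2(-3.9988,12.9289) = -17.1865°
θ_1 = β − ψ = -10.6202°
θ_3 = φ − θ_1 − θ_2 = 25.6104° (wrapped to (-180°,180°])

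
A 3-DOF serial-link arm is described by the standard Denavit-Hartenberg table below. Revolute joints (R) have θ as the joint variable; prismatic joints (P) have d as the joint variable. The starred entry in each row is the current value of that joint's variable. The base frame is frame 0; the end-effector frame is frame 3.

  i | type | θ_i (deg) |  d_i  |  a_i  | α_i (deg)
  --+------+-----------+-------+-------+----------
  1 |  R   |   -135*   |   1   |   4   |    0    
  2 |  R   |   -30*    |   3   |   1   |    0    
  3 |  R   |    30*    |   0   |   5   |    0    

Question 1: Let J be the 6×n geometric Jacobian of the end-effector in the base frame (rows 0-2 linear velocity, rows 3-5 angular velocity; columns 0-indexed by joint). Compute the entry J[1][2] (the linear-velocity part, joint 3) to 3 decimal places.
axis z_2 = (0.0000,0.0000,1.0000); lever o_n−o_2 = (-3.5355,-3.5355,0.0000)
cross product → J_v[:, 2] = (3.5355,-3.5355,0.0000)
J_ω[:, 2] = z_2
entry J[1][2] = -3.5355

-3.536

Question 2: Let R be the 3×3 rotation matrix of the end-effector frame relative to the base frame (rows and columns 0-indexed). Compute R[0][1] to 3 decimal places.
0.707

End-effector y-axis (col 1 of R) = (0.7071,-0.7071,0.0000)
R[0][1] = 0.7071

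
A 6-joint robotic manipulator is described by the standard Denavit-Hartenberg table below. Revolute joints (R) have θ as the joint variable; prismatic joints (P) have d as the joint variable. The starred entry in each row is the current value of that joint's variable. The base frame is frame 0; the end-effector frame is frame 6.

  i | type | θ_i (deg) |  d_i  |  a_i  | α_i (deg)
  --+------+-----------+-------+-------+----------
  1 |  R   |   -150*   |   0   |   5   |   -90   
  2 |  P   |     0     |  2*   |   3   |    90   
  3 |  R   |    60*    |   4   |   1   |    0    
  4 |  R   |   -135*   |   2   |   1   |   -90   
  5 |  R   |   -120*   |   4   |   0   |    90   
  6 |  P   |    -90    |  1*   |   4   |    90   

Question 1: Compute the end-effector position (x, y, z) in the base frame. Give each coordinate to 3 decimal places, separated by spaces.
-6.023 -6.637 5.500

after link 1: o_1 = (-4.3301, -2.5000, 0.0000)
after link 2: o_2 = (-5.9282, -5.7321, 0.0000)
after link 3: o_3 = (-5.9282, -6.7321, 4.0000)
after link 4: o_4 = (-6.6353, -6.0249, 6.0000)
after link 5: o_5 = (-9.4637, -8.8534, 6.0000)
after link 6: o_6 = (-6.0229, -6.6373, 5.5000)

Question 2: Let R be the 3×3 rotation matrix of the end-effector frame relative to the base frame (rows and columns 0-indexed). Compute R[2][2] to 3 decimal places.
End-effector z-axis (col 2 of R) = (-0.3536,0.3536,-0.8660)
R[2][2] = -0.8660

-0.866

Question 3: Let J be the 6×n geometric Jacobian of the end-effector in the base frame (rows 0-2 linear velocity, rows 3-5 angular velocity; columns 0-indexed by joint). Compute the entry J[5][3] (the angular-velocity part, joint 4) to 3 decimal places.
axis z_3 = (0.0000,0.0000,1.0000); lever o_n−o_3 = (-0.0947,0.0947,1.5000)
cross product → J_v[:, 3] = (-0.0947,-0.0947,0.0000)
J_ω[:, 3] = z_3
entry J[5][3] = 1.0000

1.000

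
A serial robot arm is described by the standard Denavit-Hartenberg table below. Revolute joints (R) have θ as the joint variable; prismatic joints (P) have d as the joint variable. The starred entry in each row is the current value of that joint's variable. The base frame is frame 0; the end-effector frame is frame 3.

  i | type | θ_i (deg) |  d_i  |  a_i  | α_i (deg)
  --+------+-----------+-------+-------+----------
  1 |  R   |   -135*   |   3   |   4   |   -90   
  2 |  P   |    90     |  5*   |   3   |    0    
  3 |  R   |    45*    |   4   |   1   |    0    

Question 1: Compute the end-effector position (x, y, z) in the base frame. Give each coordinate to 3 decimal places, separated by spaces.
4.036 -8.692 -0.707

after link 1: o_1 = (-2.8284, -2.8284, 3.0000)
after link 2: o_2 = (0.7071, -6.3640, 0.0000)
after link 3: o_3 = (4.0355, -8.6924, -0.7071)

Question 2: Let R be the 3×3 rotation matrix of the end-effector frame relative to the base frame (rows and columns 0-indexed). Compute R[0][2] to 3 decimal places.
0.707

End-effector z-axis (col 2 of R) = (0.7071,-0.7071,0.0000)
R[0][2] = 0.7071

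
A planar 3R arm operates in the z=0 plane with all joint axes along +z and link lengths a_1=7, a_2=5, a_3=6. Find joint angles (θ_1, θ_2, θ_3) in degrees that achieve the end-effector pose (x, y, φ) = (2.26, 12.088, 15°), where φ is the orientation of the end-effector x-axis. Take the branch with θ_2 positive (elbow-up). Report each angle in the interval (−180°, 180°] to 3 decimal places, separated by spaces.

wrist centre = target − a_3·(cos φ, sin φ) = (-3.5356, 10.5351)
cos θ_2 = (123.4882−7²−5²)/(2·7·5) = 0.7070; θ_2 = 45.0108° (elbow-up)
β = atan2(10.5351,-3.5356) = 108.5517°; ψ = atan2(3.5362,10.5349) = 18.5552°
θ_1 = β − ψ = 89.9965°
θ_3 = φ − θ_1 − θ_2 = -120.0073° (wrapped to (-180°,180°])

89.997 45.011 -120.007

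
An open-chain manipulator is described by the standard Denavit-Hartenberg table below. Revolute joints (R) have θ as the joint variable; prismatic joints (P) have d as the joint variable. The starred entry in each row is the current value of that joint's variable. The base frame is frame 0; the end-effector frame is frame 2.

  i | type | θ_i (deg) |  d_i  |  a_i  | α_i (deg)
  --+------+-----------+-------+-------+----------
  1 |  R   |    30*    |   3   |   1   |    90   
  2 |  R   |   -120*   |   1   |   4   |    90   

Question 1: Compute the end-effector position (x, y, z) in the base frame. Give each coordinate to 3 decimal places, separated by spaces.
after link 1: o_1 = (0.8660, 0.5000, 3.0000)
after link 2: o_2 = (-0.3660, -1.3660, -0.4641)

-0.366 -1.366 -0.464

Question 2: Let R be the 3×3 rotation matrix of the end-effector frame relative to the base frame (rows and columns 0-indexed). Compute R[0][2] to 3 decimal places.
End-effector z-axis (col 2 of R) = (-0.7500,-0.4330,0.5000)
R[0][2] = -0.7500

-0.750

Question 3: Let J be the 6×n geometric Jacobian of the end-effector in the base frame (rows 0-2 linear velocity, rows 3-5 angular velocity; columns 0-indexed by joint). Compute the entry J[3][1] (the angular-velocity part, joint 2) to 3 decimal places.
axis z_1 = (0.5000,-0.8660,0.0000); lever o_n−o_1 = (-1.2321,-1.8660,-3.4641)
cross product → J_v[:, 1] = (3.0000,1.7321,-2.0000)
J_ω[:, 1] = z_1
entry J[3][1] = 0.5000

0.500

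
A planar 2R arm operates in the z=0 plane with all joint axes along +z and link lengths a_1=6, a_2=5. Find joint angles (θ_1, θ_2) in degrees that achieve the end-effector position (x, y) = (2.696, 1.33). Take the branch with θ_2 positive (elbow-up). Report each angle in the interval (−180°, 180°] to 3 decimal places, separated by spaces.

-30.001 150.002

cos θ_2 = (9.0373−6²−5²)/(2·6·5) = -0.8660; θ_2 = 150.0022° (elbow-up)
β = atan2(1.3300,2.6960) = 26.2582°; ψ = atan2(2.4998,1.6698) = 56.2588°
θ_1 = β − ψ = -30.0006°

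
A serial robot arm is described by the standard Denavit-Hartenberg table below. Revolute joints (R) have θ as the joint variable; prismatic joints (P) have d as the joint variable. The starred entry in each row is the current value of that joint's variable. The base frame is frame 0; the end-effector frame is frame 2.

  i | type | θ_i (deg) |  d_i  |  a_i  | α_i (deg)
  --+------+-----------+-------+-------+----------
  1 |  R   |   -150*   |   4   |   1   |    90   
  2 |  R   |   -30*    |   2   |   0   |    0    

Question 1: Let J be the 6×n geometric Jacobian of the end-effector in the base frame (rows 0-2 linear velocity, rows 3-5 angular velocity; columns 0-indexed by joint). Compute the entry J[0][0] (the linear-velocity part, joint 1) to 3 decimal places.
axis z_0 = ẑ; lever o_n−o_0 = (-1.8660,1.2321,4.0000)
cross product → J_v[:, 0] = (-1.2321,-1.8660,0.0000)
J_ω[:, 0] = z_0
entry J[0][0] = -1.2321

-1.232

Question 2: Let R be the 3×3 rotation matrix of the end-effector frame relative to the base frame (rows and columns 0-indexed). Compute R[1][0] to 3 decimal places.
-0.433

End-effector x-axis (col 0 of R) = (-0.7500,-0.4330,-0.5000)
R[1][0] = -0.4330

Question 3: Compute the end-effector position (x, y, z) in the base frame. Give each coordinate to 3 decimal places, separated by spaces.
-1.866 1.232 4.000

after link 1: o_1 = (-0.8660, -0.5000, 4.0000)
after link 2: o_2 = (-1.8660, 1.2321, 4.0000)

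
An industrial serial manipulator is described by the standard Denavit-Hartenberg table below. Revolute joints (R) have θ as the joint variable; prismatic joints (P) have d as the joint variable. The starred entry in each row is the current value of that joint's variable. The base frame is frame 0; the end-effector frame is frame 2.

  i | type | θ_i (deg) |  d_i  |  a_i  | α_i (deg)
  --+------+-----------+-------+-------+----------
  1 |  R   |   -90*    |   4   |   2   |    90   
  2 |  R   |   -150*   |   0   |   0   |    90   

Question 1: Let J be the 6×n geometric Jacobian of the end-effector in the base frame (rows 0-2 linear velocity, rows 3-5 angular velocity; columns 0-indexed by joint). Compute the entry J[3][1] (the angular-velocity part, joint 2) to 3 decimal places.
axis z_1 = (-1.0000,-0.0000,0.0000); lever o_n−o_1 = (0.0000,0.0000,0.0000)
cross product → J_v[:, 1] = (-0.0000,0.0000,0.0000)
J_ω[:, 1] = z_1
entry J[3][1] = -1.0000

-1.000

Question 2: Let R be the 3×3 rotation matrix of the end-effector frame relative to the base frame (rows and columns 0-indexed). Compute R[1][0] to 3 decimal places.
End-effector x-axis (col 0 of R) = (-0.0000,0.8660,-0.5000)
R[1][0] = 0.8660

0.866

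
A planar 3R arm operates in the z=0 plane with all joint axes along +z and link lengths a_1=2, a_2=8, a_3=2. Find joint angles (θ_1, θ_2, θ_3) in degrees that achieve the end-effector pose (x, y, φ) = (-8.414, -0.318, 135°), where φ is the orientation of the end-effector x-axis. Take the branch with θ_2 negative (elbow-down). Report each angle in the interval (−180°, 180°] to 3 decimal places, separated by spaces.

-59.993 -120.005 -45.002

wrist centre = target − a_3·(cos φ, sin φ) = (-6.9998, -1.7322)
cos θ_2 = (51.9976−2²−8²)/(2·2·8) = -0.5001; θ_2 = -120.0050° (elbow-down)
β = atan2(-1.7322,-6.9998) = -166.1005°; ψ = atan2(-6.9279,-2.0006) = -106.1075°
θ_1 = β − ψ = -59.9929°
θ_3 = φ − θ_1 − θ_2 = -45.0020° (wrapped to (-180°,180°])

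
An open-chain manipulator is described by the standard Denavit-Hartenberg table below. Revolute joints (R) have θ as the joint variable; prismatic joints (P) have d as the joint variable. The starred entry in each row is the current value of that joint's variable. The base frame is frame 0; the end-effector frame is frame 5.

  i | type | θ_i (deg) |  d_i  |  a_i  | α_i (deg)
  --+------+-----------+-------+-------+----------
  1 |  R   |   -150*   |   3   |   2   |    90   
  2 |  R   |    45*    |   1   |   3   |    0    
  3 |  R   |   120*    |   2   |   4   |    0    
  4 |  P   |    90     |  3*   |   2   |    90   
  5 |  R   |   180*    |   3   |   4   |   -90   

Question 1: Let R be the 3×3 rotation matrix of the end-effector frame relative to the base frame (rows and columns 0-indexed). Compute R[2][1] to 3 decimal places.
End-effector y-axis (col 1 of R) = (-0.8365,-0.4830,-0.2588)
R[2][1] = -0.2588

-0.259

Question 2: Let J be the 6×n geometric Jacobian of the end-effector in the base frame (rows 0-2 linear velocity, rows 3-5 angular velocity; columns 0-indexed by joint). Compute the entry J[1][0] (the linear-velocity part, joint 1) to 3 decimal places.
-1.162

axis z_0 = ẑ; lever o_n−o_0 = (-1.1618,6.2574,8.8649)
cross product → J_v[:, 0] = (-6.2574,-1.1618,0.0000)
J_ω[:, 0] = z_0
entry J[1][0] = -1.1618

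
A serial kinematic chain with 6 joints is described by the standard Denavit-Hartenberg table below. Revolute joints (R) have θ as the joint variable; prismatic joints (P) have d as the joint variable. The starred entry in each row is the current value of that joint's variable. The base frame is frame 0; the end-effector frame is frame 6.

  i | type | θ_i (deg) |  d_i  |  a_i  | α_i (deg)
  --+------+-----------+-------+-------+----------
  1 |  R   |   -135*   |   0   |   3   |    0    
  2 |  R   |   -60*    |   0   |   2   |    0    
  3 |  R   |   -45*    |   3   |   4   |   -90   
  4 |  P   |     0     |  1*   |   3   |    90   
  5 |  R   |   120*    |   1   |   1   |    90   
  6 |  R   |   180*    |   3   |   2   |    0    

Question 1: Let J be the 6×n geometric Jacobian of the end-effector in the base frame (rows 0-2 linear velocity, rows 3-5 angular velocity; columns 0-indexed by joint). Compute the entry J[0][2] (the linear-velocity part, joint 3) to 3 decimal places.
-7.928

axis z_2 = (0.0000,0.0000,1.0000); lever o_n−o_2 = (-6.4641,7.9282,4.0000)
cross product → J_v[:, 2] = (-7.9282,-6.4641,0.0000)
J_ω[:, 2] = z_2
entry J[0][2] = -7.9282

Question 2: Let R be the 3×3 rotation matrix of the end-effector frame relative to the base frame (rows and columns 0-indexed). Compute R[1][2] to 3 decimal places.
End-effector z-axis (col 2 of R) = (-0.8660,0.5000,0.0000)
R[1][2] = 0.5000

0.500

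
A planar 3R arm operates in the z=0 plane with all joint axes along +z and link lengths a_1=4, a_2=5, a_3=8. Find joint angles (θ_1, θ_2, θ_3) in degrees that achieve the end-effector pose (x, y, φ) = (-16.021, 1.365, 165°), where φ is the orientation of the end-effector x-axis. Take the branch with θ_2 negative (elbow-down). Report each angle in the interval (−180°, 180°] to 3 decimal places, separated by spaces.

wrist centre = target − a_3·(cos φ, sin φ) = (-8.2936, -0.7056)
cos θ_2 = (69.2815−4²−5²)/(2·4·5) = 0.7070; θ_2 = -45.0056° (elbow-down)
β = atan2(-0.7056,-8.2936) = -175.1374°; ψ = atan2(-3.5359,7.5352) = -25.1383°
θ_1 = β − ψ = -149.9992°
θ_3 = φ − θ_1 − θ_2 = 0.0048° (wrapped to (-180°,180°])

-149.999 -45.006 0.005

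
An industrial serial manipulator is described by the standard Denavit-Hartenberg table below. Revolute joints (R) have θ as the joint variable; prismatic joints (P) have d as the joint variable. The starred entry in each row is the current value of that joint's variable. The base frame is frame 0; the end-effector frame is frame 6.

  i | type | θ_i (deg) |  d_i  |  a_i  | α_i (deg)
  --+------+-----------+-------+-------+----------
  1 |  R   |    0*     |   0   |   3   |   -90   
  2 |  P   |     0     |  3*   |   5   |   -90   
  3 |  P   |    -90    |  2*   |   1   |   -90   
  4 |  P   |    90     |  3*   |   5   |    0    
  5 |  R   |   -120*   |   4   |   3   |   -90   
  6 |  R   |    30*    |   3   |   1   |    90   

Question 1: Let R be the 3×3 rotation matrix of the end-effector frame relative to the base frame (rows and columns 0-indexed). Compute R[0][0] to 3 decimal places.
-0.500

End-effector x-axis (col 0 of R) = (-0.5000,0.7500,-0.4330)
R[0][0] = -0.5000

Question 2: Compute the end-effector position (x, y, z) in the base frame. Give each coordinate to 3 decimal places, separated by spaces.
14.500 8.848 3.665

after link 1: o_1 = (3.0000, 0.0000, 0.0000)
after link 2: o_2 = (8.0000, 3.0000, 0.0000)
after link 3: o_3 = (8.0000, 4.0000, -2.0000)
after link 4: o_4 = (11.0000, 4.0000, 3.0000)
after link 5: o_5 = (15.0000, 6.5981, 1.5000)
after link 6: o_6 = (14.5000, 8.8481, 3.6651)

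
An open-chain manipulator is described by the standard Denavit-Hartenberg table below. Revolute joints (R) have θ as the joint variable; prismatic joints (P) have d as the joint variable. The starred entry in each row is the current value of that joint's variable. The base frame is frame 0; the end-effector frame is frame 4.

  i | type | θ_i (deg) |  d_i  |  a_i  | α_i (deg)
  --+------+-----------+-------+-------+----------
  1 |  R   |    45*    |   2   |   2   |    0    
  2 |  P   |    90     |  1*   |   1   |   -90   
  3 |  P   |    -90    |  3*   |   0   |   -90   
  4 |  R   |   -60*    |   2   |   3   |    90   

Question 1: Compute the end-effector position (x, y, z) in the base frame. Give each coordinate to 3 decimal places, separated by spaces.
after link 1: o_1 = (1.4142, 1.4142, 2.0000)
after link 2: o_2 = (0.7071, 2.1213, 3.0000)
after link 3: o_3 = (-1.4142, 0.0000, 3.0000)
after link 4: o_4 = (-4.6655, -0.4229, 4.5000)

-4.666 -0.423 4.500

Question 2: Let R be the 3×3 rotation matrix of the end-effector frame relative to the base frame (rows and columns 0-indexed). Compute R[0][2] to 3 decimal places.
-0.354

End-effector z-axis (col 2 of R) = (-0.3536,-0.3536,-0.8660)
R[0][2] = -0.3536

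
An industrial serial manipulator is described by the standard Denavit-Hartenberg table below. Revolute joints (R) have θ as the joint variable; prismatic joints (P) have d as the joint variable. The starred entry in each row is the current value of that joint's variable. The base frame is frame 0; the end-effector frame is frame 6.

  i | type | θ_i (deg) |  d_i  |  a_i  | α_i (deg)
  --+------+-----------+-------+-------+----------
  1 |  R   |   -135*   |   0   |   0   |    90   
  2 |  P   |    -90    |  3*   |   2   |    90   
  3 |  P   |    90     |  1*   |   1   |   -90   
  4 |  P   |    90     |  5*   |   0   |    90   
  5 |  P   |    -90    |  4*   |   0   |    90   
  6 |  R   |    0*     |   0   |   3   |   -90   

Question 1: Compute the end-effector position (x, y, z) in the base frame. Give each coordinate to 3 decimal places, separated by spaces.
after link 1: o_1 = (0.0000, 0.0000, 0.0000)
after link 2: o_2 = (-2.1213, 2.1213, -2.0000)
after link 3: o_3 = (-2.1213, 3.5355, -2.0000)
after link 4: o_4 = (-2.1213, 3.5355, 3.0000)
after link 5: o_5 = (-4.9497, 6.3640, 3.0000)
after link 6: o_6 = (-4.9497, 6.3640, 0.0000)

-4.950 6.364 0.000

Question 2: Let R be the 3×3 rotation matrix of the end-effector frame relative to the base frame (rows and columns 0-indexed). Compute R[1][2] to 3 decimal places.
0.707

End-effector z-axis (col 2 of R) = (-0.7071,0.7071,0.0000)
R[1][2] = 0.7071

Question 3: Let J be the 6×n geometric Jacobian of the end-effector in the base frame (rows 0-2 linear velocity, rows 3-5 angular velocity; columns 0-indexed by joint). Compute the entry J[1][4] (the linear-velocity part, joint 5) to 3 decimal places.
prismatic axis z_4 = (-0.7071,0.7071,0.0000)
J_v[:, 4] = z_4; J_ω[:, 4] = (0,0,0)
entry J[1][4] = 0.7071

0.707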